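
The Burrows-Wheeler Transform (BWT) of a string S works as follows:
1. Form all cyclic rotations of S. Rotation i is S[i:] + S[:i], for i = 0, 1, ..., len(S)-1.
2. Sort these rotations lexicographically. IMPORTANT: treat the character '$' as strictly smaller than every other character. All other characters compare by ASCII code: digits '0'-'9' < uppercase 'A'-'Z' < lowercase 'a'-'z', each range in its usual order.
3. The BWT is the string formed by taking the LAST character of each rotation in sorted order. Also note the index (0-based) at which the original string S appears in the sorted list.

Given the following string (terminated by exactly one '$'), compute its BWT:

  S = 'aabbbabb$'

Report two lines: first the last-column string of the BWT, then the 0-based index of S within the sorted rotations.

All 9 rotations (rotation i = S[i:]+S[:i]):
  rot[0] = aabbbabb$
  rot[1] = abbbabb$a
  rot[2] = bbbabb$aa
  rot[3] = bbabb$aab
  rot[4] = babb$aabb
  rot[5] = abb$aabbb
  rot[6] = bb$aabbba
  rot[7] = b$aabbbab
  rot[8] = $aabbbabb
Sorted (with $ < everything):
  sorted[0] = $aabbbabb  (last char: 'b')
  sorted[1] = aabbbabb$  (last char: '$')
  sorted[2] = abb$aabbb  (last char: 'b')
  sorted[3] = abbbabb$a  (last char: 'a')
  sorted[4] = b$aabbbab  (last char: 'b')
  sorted[5] = babb$aabb  (last char: 'b')
  sorted[6] = bb$aabbba  (last char: 'a')
  sorted[7] = bbabb$aab  (last char: 'b')
  sorted[8] = bbbabb$aa  (last char: 'a')
Last column: b$babbaba
Original string S is at sorted index 1

Answer: b$babbaba
1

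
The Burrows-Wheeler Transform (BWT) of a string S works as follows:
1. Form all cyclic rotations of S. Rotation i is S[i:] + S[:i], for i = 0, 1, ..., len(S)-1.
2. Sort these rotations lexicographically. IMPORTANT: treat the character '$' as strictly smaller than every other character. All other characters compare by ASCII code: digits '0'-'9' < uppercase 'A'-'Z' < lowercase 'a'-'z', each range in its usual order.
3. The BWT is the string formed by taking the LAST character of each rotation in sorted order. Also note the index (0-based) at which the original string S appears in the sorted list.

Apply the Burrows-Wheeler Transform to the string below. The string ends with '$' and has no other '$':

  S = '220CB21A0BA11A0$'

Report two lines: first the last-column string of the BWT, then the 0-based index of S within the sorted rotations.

Answer: 0AA2A122B$11BC00
9

Derivation:
All 16 rotations (rotation i = S[i:]+S[:i]):
  rot[0] = 220CB21A0BA11A0$
  rot[1] = 20CB21A0BA11A0$2
  rot[2] = 0CB21A0BA11A0$22
  rot[3] = CB21A0BA11A0$220
  rot[4] = B21A0BA11A0$220C
  rot[5] = 21A0BA11A0$220CB
  rot[6] = 1A0BA11A0$220CB2
  rot[7] = A0BA11A0$220CB21
  rot[8] = 0BA11A0$220CB21A
  rot[9] = BA11A0$220CB21A0
  rot[10] = A11A0$220CB21A0B
  rot[11] = 11A0$220CB21A0BA
  rot[12] = 1A0$220CB21A0BA1
  rot[13] = A0$220CB21A0BA11
  rot[14] = 0$220CB21A0BA11A
  rot[15] = $220CB21A0BA11A0
Sorted (with $ < everything):
  sorted[0] = $220CB21A0BA11A0  (last char: '0')
  sorted[1] = 0$220CB21A0BA11A  (last char: 'A')
  sorted[2] = 0BA11A0$220CB21A  (last char: 'A')
  sorted[3] = 0CB21A0BA11A0$22  (last char: '2')
  sorted[4] = 11A0$220CB21A0BA  (last char: 'A')
  sorted[5] = 1A0$220CB21A0BA1  (last char: '1')
  sorted[6] = 1A0BA11A0$220CB2  (last char: '2')
  sorted[7] = 20CB21A0BA11A0$2  (last char: '2')
  sorted[8] = 21A0BA11A0$220CB  (last char: 'B')
  sorted[9] = 220CB21A0BA11A0$  (last char: '$')
  sorted[10] = A0$220CB21A0BA11  (last char: '1')
  sorted[11] = A0BA11A0$220CB21  (last char: '1')
  sorted[12] = A11A0$220CB21A0B  (last char: 'B')
  sorted[13] = B21A0BA11A0$220C  (last char: 'C')
  sorted[14] = BA11A0$220CB21A0  (last char: '0')
  sorted[15] = CB21A0BA11A0$220  (last char: '0')
Last column: 0AA2A122B$11BC00
Original string S is at sorted index 9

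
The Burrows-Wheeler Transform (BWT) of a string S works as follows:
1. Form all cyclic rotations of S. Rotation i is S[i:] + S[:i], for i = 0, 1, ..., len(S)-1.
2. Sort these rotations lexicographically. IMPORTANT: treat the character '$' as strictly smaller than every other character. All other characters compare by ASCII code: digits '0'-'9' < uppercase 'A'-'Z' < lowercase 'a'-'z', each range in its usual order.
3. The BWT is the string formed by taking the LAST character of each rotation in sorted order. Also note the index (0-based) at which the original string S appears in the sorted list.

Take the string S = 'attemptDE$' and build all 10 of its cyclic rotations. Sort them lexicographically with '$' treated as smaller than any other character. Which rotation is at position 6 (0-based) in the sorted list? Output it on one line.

Answer: ptDE$attem

Derivation:
All 10 rotations (rotation i = S[i:]+S[:i]):
  rot[0] = attemptDE$
  rot[1] = ttemptDE$a
  rot[2] = temptDE$at
  rot[3] = emptDE$att
  rot[4] = mptDE$atte
  rot[5] = ptDE$attem
  rot[6] = tDE$attemp
  rot[7] = DE$attempt
  rot[8] = E$attemptD
  rot[9] = $attemptDE
Sorted (with $ < everything):
  sorted[0] = $attemptDE
  sorted[1] = DE$attempt
  sorted[2] = E$attemptD
  sorted[3] = attemptDE$
  sorted[4] = emptDE$att
  sorted[5] = mptDE$atte
  sorted[6] = ptDE$attem
  sorted[7] = tDE$attemp
  sorted[8] = temptDE$at
  sorted[9] = ttemptDE$a
sorted[6] = ptDE$attem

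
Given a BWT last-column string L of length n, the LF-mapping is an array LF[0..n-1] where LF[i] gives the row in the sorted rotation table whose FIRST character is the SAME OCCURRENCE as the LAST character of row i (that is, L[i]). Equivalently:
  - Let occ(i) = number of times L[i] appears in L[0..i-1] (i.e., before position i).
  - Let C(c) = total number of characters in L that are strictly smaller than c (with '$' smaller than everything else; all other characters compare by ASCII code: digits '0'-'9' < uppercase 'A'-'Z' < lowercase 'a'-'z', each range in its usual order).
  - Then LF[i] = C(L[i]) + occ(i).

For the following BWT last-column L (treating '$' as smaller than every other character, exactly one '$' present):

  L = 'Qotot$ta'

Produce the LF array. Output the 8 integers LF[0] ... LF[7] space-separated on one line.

Answer: 1 3 5 4 6 0 7 2

Derivation:
Char counts: '$':1, 'Q':1, 'a':1, 'o':2, 't':3
C (first-col start): C('$')=0, C('Q')=1, C('a')=2, C('o')=3, C('t')=5
L[0]='Q': occ=0, LF[0]=C('Q')+0=1+0=1
L[1]='o': occ=0, LF[1]=C('o')+0=3+0=3
L[2]='t': occ=0, LF[2]=C('t')+0=5+0=5
L[3]='o': occ=1, LF[3]=C('o')+1=3+1=4
L[4]='t': occ=1, LF[4]=C('t')+1=5+1=6
L[5]='$': occ=0, LF[5]=C('$')+0=0+0=0
L[6]='t': occ=2, LF[6]=C('t')+2=5+2=7
L[7]='a': occ=0, LF[7]=C('a')+0=2+0=2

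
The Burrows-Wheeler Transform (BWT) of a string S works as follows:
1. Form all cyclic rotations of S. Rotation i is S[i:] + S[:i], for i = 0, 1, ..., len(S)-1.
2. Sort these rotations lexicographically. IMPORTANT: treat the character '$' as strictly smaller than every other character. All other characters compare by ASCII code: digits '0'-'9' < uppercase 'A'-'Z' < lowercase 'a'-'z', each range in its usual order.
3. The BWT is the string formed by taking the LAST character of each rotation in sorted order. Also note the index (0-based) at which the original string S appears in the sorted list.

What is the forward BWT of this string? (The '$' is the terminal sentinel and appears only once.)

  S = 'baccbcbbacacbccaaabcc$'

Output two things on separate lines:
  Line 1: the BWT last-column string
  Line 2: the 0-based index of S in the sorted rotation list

All 22 rotations (rotation i = S[i:]+S[:i]):
  rot[0] = baccbcbbacacbccaaabcc$
  rot[1] = accbcbbacacbccaaabcc$b
  rot[2] = ccbcbbacacbccaaabcc$ba
  rot[3] = cbcbbacacbccaaabcc$bac
  rot[4] = bcbbacacbccaaabcc$bacc
  rot[5] = cbbacacbccaaabcc$baccb
  rot[6] = bbacacbccaaabcc$baccbc
  rot[7] = bacacbccaaabcc$baccbcb
  rot[8] = acacbccaaabcc$baccbcbb
  rot[9] = cacbccaaabcc$baccbcbba
  rot[10] = acbccaaabcc$baccbcbbac
  rot[11] = cbccaaabcc$baccbcbbaca
  rot[12] = bccaaabcc$baccbcbbacac
  rot[13] = ccaaabcc$baccbcbbacacb
  rot[14] = caaabcc$baccbcbbacacbc
  rot[15] = aaabcc$baccbcbbacacbcc
  rot[16] = aabcc$baccbcbbacacbcca
  rot[17] = abcc$baccbcbbacacbccaa
  rot[18] = bcc$baccbcbbacacbccaaa
  rot[19] = cc$baccbcbbacacbccaaab
  rot[20] = c$baccbcbbacacbccaaabc
  rot[21] = $baccbcbbacacbccaaabcc
Sorted (with $ < everything):
  sorted[0] = $baccbcbbacacbccaaabcc  (last char: 'c')
  sorted[1] = aaabcc$baccbcbbacacbcc  (last char: 'c')
  sorted[2] = aabcc$baccbcbbacacbcca  (last char: 'a')
  sorted[3] = abcc$baccbcbbacacbccaa  (last char: 'a')
  sorted[4] = acacbccaaabcc$baccbcbb  (last char: 'b')
  sorted[5] = acbccaaabcc$baccbcbbac  (last char: 'c')
  sorted[6] = accbcbbacacbccaaabcc$b  (last char: 'b')
  sorted[7] = bacacbccaaabcc$baccbcb  (last char: 'b')
  sorted[8] = baccbcbbacacbccaaabcc$  (last char: '$')
  sorted[9] = bbacacbccaaabcc$baccbc  (last char: 'c')
  sorted[10] = bcbbacacbccaaabcc$bacc  (last char: 'c')
  sorted[11] = bcc$baccbcbbacacbccaaa  (last char: 'a')
  sorted[12] = bccaaabcc$baccbcbbacac  (last char: 'c')
  sorted[13] = c$baccbcbbacacbccaaabc  (last char: 'c')
  sorted[14] = caaabcc$baccbcbbacacbc  (last char: 'c')
  sorted[15] = cacbccaaabcc$baccbcbba  (last char: 'a')
  sorted[16] = cbbacacbccaaabcc$baccb  (last char: 'b')
  sorted[17] = cbcbbacacbccaaabcc$bac  (last char: 'c')
  sorted[18] = cbccaaabcc$baccbcbbaca  (last char: 'a')
  sorted[19] = cc$baccbcbbacacbccaaab  (last char: 'b')
  sorted[20] = ccaaabcc$baccbcbbacacb  (last char: 'b')
  sorted[21] = ccbcbbacacbccaaabcc$ba  (last char: 'a')
Last column: ccaabcbb$ccacccabcabba
Original string S is at sorted index 8

Answer: ccaabcbb$ccacccabcabba
8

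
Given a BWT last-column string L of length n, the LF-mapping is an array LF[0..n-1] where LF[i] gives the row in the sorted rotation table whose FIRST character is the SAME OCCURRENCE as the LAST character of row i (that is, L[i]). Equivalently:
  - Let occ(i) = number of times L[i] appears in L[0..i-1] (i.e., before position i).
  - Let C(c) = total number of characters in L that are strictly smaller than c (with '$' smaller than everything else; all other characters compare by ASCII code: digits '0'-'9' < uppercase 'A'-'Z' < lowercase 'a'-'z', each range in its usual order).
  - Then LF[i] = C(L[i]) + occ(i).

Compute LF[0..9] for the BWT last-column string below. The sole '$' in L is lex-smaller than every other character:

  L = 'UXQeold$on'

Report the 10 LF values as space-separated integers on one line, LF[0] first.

Char counts: '$':1, 'Q':1, 'U':1, 'X':1, 'd':1, 'e':1, 'l':1, 'n':1, 'o':2
C (first-col start): C('$')=0, C('Q')=1, C('U')=2, C('X')=3, C('d')=4, C('e')=5, C('l')=6, C('n')=7, C('o')=8
L[0]='U': occ=0, LF[0]=C('U')+0=2+0=2
L[1]='X': occ=0, LF[1]=C('X')+0=3+0=3
L[2]='Q': occ=0, LF[2]=C('Q')+0=1+0=1
L[3]='e': occ=0, LF[3]=C('e')+0=5+0=5
L[4]='o': occ=0, LF[4]=C('o')+0=8+0=8
L[5]='l': occ=0, LF[5]=C('l')+0=6+0=6
L[6]='d': occ=0, LF[6]=C('d')+0=4+0=4
L[7]='$': occ=0, LF[7]=C('$')+0=0+0=0
L[8]='o': occ=1, LF[8]=C('o')+1=8+1=9
L[9]='n': occ=0, LF[9]=C('n')+0=7+0=7

Answer: 2 3 1 5 8 6 4 0 9 7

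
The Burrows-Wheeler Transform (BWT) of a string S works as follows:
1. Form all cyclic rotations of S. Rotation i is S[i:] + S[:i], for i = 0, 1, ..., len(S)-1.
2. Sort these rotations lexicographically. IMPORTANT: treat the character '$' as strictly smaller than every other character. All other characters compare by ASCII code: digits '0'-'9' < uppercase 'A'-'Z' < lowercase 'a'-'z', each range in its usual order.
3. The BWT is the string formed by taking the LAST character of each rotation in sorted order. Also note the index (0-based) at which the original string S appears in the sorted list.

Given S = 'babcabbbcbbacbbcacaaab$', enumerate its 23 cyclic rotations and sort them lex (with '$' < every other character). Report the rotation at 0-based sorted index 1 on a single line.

Answer: aaab$babcabbbcbbacbbcac

Derivation:
All 23 rotations (rotation i = S[i:]+S[:i]):
  rot[0] = babcabbbcbbacbbcacaaab$
  rot[1] = abcabbbcbbacbbcacaaab$b
  rot[2] = bcabbbcbbacbbcacaaab$ba
  rot[3] = cabbbcbbacbbcacaaab$bab
  rot[4] = abbbcbbacbbcacaaab$babc
  rot[5] = bbbcbbacbbcacaaab$babca
  rot[6] = bbcbbacbbcacaaab$babcab
  rot[7] = bcbbacbbcacaaab$babcabb
  rot[8] = cbbacbbcacaaab$babcabbb
  rot[9] = bbacbbcacaaab$babcabbbc
  rot[10] = bacbbcacaaab$babcabbbcb
  rot[11] = acbbcacaaab$babcabbbcbb
  rot[12] = cbbcacaaab$babcabbbcbba
  rot[13] = bbcacaaab$babcabbbcbbac
  rot[14] = bcacaaab$babcabbbcbbacb
  rot[15] = cacaaab$babcabbbcbbacbb
  rot[16] = acaaab$babcabbbcbbacbbc
  rot[17] = caaab$babcabbbcbbacbbca
  rot[18] = aaab$babcabbbcbbacbbcac
  rot[19] = aab$babcabbbcbbacbbcaca
  rot[20] = ab$babcabbbcbbacbbcacaa
  rot[21] = b$babcabbbcbbacbbcacaaa
  rot[22] = $babcabbbcbbacbbcacaaab
Sorted (with $ < everything):
  sorted[0] = $babcabbbcbbacbbcacaaab
  sorted[1] = aaab$babcabbbcbbacbbcac
  sorted[2] = aab$babcabbbcbbacbbcaca
  sorted[3] = ab$babcabbbcbbacbbcacaa
  sorted[4] = abbbcbbacbbcacaaab$babc
  sorted[5] = abcabbbcbbacbbcacaaab$b
  sorted[6] = acaaab$babcabbbcbbacbbc
  sorted[7] = acbbcacaaab$babcabbbcbb
  sorted[8] = b$babcabbbcbbacbbcacaaa
  sorted[9] = babcabbbcbbacbbcacaaab$
  sorted[10] = bacbbcacaaab$babcabbbcb
  sorted[11] = bbacbbcacaaab$babcabbbc
  sorted[12] = bbbcbbacbbcacaaab$babca
  sorted[13] = bbcacaaab$babcabbbcbbac
  sorted[14] = bbcbbacbbcacaaab$babcab
  sorted[15] = bcabbbcbbacbbcacaaab$ba
  sorted[16] = bcacaaab$babcabbbcbbacb
  sorted[17] = bcbbacbbcacaaab$babcabb
  sorted[18] = caaab$babcabbbcbbacbbca
  sorted[19] = cabbbcbbacbbcacaaab$bab
  sorted[20] = cacaaab$babcabbbcbbacbb
  sorted[21] = cbbacbbcacaaab$babcabbb
  sorted[22] = cbbcacaaab$babcabbbcbba
sorted[1] = aaab$babcabbbcbbacbbcac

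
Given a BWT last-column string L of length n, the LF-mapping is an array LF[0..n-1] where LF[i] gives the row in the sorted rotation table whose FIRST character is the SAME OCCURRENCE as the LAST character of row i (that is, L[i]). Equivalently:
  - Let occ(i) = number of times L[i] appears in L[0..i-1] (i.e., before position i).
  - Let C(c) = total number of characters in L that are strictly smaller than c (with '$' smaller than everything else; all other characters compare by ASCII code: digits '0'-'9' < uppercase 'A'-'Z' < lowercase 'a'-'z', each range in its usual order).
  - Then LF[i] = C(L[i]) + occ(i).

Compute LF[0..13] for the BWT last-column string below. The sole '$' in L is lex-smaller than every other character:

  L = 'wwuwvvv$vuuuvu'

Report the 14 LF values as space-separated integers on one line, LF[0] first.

Char counts: '$':1, 'u':5, 'v':5, 'w':3
C (first-col start): C('$')=0, C('u')=1, C('v')=6, C('w')=11
L[0]='w': occ=0, LF[0]=C('w')+0=11+0=11
L[1]='w': occ=1, LF[1]=C('w')+1=11+1=12
L[2]='u': occ=0, LF[2]=C('u')+0=1+0=1
L[3]='w': occ=2, LF[3]=C('w')+2=11+2=13
L[4]='v': occ=0, LF[4]=C('v')+0=6+0=6
L[5]='v': occ=1, LF[5]=C('v')+1=6+1=7
L[6]='v': occ=2, LF[6]=C('v')+2=6+2=8
L[7]='$': occ=0, LF[7]=C('$')+0=0+0=0
L[8]='v': occ=3, LF[8]=C('v')+3=6+3=9
L[9]='u': occ=1, LF[9]=C('u')+1=1+1=2
L[10]='u': occ=2, LF[10]=C('u')+2=1+2=3
L[11]='u': occ=3, LF[11]=C('u')+3=1+3=4
L[12]='v': occ=4, LF[12]=C('v')+4=6+4=10
L[13]='u': occ=4, LF[13]=C('u')+4=1+4=5

Answer: 11 12 1 13 6 7 8 0 9 2 3 4 10 5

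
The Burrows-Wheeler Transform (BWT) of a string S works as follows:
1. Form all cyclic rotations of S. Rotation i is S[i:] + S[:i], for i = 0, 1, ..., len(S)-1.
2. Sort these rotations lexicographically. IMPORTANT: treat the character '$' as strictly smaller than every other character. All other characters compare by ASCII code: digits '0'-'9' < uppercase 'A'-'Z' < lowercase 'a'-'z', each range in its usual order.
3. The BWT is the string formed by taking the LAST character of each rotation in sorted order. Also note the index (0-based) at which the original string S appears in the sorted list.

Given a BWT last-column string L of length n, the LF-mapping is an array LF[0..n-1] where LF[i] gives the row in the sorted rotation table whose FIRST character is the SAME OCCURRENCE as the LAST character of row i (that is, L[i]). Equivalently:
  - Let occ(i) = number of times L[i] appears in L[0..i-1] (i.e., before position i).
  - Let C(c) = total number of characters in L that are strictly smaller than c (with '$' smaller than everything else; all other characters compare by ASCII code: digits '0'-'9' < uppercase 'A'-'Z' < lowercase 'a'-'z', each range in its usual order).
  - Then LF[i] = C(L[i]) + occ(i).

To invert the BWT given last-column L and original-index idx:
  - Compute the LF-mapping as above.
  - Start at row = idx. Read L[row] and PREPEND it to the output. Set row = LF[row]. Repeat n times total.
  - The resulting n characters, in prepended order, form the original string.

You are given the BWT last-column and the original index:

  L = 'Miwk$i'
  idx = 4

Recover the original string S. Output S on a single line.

Answer: kiwiM$

Derivation:
LF mapping: 1 2 5 4 0 3
Walk LF starting at row 4, prepending L[row]:
  step 1: row=4, L[4]='$', prepend. Next row=LF[4]=0
  step 2: row=0, L[0]='M', prepend. Next row=LF[0]=1
  step 3: row=1, L[1]='i', prepend. Next row=LF[1]=2
  step 4: row=2, L[2]='w', prepend. Next row=LF[2]=5
  step 5: row=5, L[5]='i', prepend. Next row=LF[5]=3
  step 6: row=3, L[3]='k', prepend. Next row=LF[3]=4
Reversed output: kiwiM$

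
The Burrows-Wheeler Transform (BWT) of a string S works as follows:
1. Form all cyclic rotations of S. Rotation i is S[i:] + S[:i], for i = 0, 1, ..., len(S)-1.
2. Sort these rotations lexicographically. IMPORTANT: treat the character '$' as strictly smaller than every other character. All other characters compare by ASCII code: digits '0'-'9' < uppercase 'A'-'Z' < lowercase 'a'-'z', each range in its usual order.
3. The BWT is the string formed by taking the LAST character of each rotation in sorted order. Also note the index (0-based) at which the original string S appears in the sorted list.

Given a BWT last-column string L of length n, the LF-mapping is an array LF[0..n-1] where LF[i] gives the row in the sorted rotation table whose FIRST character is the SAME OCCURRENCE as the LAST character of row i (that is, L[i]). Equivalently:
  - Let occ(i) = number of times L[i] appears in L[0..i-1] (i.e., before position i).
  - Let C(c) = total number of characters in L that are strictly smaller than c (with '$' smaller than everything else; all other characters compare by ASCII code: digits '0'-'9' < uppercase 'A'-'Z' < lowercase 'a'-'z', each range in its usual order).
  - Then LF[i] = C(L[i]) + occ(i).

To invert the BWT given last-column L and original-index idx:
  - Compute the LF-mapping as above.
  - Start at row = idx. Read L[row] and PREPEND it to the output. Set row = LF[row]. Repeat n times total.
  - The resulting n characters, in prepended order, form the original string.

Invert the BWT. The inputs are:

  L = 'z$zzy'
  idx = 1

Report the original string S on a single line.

Answer: yzzz$

Derivation:
LF mapping: 2 0 3 4 1
Walk LF starting at row 1, prepending L[row]:
  step 1: row=1, L[1]='$', prepend. Next row=LF[1]=0
  step 2: row=0, L[0]='z', prepend. Next row=LF[0]=2
  step 3: row=2, L[2]='z', prepend. Next row=LF[2]=3
  step 4: row=3, L[3]='z', prepend. Next row=LF[3]=4
  step 5: row=4, L[4]='y', prepend. Next row=LF[4]=1
Reversed output: yzzz$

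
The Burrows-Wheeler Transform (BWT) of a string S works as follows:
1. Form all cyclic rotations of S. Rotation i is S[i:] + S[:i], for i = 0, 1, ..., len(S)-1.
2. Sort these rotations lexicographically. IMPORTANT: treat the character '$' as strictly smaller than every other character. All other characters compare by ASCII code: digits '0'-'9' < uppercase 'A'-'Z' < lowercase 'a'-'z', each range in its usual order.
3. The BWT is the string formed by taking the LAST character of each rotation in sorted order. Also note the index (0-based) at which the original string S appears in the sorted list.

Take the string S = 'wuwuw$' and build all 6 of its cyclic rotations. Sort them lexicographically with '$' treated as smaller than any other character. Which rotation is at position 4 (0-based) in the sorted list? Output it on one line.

Answer: wuw$wu

Derivation:
All 6 rotations (rotation i = S[i:]+S[:i]):
  rot[0] = wuwuw$
  rot[1] = uwuw$w
  rot[2] = wuw$wu
  rot[3] = uw$wuw
  rot[4] = w$wuwu
  rot[5] = $wuwuw
Sorted (with $ < everything):
  sorted[0] = $wuwuw
  sorted[1] = uw$wuw
  sorted[2] = uwuw$w
  sorted[3] = w$wuwu
  sorted[4] = wuw$wu
  sorted[5] = wuwuw$
sorted[4] = wuw$wu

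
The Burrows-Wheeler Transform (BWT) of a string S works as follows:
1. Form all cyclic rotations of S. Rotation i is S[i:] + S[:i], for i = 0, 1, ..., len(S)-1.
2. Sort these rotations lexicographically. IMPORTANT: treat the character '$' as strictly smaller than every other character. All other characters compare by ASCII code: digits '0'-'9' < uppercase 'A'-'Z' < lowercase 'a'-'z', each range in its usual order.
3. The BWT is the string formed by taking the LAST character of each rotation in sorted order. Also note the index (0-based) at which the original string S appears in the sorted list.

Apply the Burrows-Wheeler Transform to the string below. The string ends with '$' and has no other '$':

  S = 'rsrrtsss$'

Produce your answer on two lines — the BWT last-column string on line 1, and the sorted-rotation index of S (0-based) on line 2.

Answer: ss$rsrstr
2

Derivation:
All 9 rotations (rotation i = S[i:]+S[:i]):
  rot[0] = rsrrtsss$
  rot[1] = srrtsss$r
  rot[2] = rrtsss$rs
  rot[3] = rtsss$rsr
  rot[4] = tsss$rsrr
  rot[5] = sss$rsrrt
  rot[6] = ss$rsrrts
  rot[7] = s$rsrrtss
  rot[8] = $rsrrtsss
Sorted (with $ < everything):
  sorted[0] = $rsrrtsss  (last char: 's')
  sorted[1] = rrtsss$rs  (last char: 's')
  sorted[2] = rsrrtsss$  (last char: '$')
  sorted[3] = rtsss$rsr  (last char: 'r')
  sorted[4] = s$rsrrtss  (last char: 's')
  sorted[5] = srrtsss$r  (last char: 'r')
  sorted[6] = ss$rsrrts  (last char: 's')
  sorted[7] = sss$rsrrt  (last char: 't')
  sorted[8] = tsss$rsrr  (last char: 'r')
Last column: ss$rsrstr
Original string S is at sorted index 2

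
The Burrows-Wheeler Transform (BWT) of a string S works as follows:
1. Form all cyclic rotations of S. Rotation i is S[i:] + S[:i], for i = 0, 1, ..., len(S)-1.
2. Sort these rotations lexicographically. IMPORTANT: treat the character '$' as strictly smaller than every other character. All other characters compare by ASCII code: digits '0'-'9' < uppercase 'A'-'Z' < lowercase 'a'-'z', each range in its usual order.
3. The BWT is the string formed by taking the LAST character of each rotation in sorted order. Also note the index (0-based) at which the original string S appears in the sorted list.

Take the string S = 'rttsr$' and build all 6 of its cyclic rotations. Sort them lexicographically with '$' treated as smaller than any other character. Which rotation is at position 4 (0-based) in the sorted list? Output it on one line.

All 6 rotations (rotation i = S[i:]+S[:i]):
  rot[0] = rttsr$
  rot[1] = ttsr$r
  rot[2] = tsr$rt
  rot[3] = sr$rtt
  rot[4] = r$rtts
  rot[5] = $rttsr
Sorted (with $ < everything):
  sorted[0] = $rttsr
  sorted[1] = r$rtts
  sorted[2] = rttsr$
  sorted[3] = sr$rtt
  sorted[4] = tsr$rt
  sorted[5] = ttsr$r
sorted[4] = tsr$rt

Answer: tsr$rt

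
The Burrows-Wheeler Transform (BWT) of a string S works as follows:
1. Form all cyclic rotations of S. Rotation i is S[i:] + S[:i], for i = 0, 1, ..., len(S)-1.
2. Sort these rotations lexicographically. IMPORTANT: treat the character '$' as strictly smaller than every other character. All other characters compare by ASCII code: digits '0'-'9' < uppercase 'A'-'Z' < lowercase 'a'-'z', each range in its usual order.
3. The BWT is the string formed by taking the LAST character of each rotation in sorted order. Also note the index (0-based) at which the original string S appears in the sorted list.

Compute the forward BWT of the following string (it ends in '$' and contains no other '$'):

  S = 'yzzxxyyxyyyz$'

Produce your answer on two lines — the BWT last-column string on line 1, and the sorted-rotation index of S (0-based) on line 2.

Answer: zzxyyxxyy$yzy
9

Derivation:
All 13 rotations (rotation i = S[i:]+S[:i]):
  rot[0] = yzzxxyyxyyyz$
  rot[1] = zzxxyyxyyyz$y
  rot[2] = zxxyyxyyyz$yz
  rot[3] = xxyyxyyyz$yzz
  rot[4] = xyyxyyyz$yzzx
  rot[5] = yyxyyyz$yzzxx
  rot[6] = yxyyyz$yzzxxy
  rot[7] = xyyyz$yzzxxyy
  rot[8] = yyyz$yzzxxyyx
  rot[9] = yyz$yzzxxyyxy
  rot[10] = yz$yzzxxyyxyy
  rot[11] = z$yzzxxyyxyyy
  rot[12] = $yzzxxyyxyyyz
Sorted (with $ < everything):
  sorted[0] = $yzzxxyyxyyyz  (last char: 'z')
  sorted[1] = xxyyxyyyz$yzz  (last char: 'z')
  sorted[2] = xyyxyyyz$yzzx  (last char: 'x')
  sorted[3] = xyyyz$yzzxxyy  (last char: 'y')
  sorted[4] = yxyyyz$yzzxxy  (last char: 'y')
  sorted[5] = yyxyyyz$yzzxx  (last char: 'x')
  sorted[6] = yyyz$yzzxxyyx  (last char: 'x')
  sorted[7] = yyz$yzzxxyyxy  (last char: 'y')
  sorted[8] = yz$yzzxxyyxyy  (last char: 'y')
  sorted[9] = yzzxxyyxyyyz$  (last char: '$')
  sorted[10] = z$yzzxxyyxyyy  (last char: 'y')
  sorted[11] = zxxyyxyyyz$yz  (last char: 'z')
  sorted[12] = zzxxyyxyyyz$y  (last char: 'y')
Last column: zzxyyxxyy$yzy
Original string S is at sorted index 9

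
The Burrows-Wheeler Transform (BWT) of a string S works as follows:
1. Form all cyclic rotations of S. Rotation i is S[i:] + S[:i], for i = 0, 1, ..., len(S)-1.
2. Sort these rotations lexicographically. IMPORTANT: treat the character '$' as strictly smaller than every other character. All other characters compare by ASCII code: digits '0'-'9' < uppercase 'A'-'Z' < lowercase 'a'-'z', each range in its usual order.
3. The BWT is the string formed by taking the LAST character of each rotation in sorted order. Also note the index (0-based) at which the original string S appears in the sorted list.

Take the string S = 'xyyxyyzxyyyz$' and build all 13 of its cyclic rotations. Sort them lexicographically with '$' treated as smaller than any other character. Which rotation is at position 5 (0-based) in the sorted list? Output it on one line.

All 13 rotations (rotation i = S[i:]+S[:i]):
  rot[0] = xyyxyyzxyyyz$
  rot[1] = yyxyyzxyyyz$x
  rot[2] = yxyyzxyyyz$xy
  rot[3] = xyyzxyyyz$xyy
  rot[4] = yyzxyyyz$xyyx
  rot[5] = yzxyyyz$xyyxy
  rot[6] = zxyyyz$xyyxyy
  rot[7] = xyyyz$xyyxyyz
  rot[8] = yyyz$xyyxyyzx
  rot[9] = yyz$xyyxyyzxy
  rot[10] = yz$xyyxyyzxyy
  rot[11] = z$xyyxyyzxyyy
  rot[12] = $xyyxyyzxyyyz
Sorted (with $ < everything):
  sorted[0] = $xyyxyyzxyyyz
  sorted[1] = xyyxyyzxyyyz$
  sorted[2] = xyyyz$xyyxyyz
  sorted[3] = xyyzxyyyz$xyy
  sorted[4] = yxyyzxyyyz$xy
  sorted[5] = yyxyyzxyyyz$x
  sorted[6] = yyyz$xyyxyyzx
  sorted[7] = yyz$xyyxyyzxy
  sorted[8] = yyzxyyyz$xyyx
  sorted[9] = yz$xyyxyyzxyy
  sorted[10] = yzxyyyz$xyyxy
  sorted[11] = z$xyyxyyzxyyy
  sorted[12] = zxyyyz$xyyxyy
sorted[5] = yyxyyzxyyyz$x

Answer: yyxyyzxyyyz$x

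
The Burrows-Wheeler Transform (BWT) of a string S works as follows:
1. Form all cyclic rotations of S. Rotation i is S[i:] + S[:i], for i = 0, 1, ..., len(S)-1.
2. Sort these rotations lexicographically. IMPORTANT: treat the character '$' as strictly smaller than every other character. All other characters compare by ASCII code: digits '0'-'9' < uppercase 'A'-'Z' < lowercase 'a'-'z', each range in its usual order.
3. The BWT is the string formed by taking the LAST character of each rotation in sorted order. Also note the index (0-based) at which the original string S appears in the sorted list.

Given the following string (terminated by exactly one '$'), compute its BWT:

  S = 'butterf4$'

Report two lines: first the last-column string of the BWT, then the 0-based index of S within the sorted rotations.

All 9 rotations (rotation i = S[i:]+S[:i]):
  rot[0] = butterf4$
  rot[1] = utterf4$b
  rot[2] = tterf4$bu
  rot[3] = terf4$but
  rot[4] = erf4$butt
  rot[5] = rf4$butte
  rot[6] = f4$butter
  rot[7] = 4$butterf
  rot[8] = $butterf4
Sorted (with $ < everything):
  sorted[0] = $butterf4  (last char: '4')
  sorted[1] = 4$butterf  (last char: 'f')
  sorted[2] = butterf4$  (last char: '$')
  sorted[3] = erf4$butt  (last char: 't')
  sorted[4] = f4$butter  (last char: 'r')
  sorted[5] = rf4$butte  (last char: 'e')
  sorted[6] = terf4$but  (last char: 't')
  sorted[7] = tterf4$bu  (last char: 'u')
  sorted[8] = utterf4$b  (last char: 'b')
Last column: 4f$tretub
Original string S is at sorted index 2

Answer: 4f$tretub
2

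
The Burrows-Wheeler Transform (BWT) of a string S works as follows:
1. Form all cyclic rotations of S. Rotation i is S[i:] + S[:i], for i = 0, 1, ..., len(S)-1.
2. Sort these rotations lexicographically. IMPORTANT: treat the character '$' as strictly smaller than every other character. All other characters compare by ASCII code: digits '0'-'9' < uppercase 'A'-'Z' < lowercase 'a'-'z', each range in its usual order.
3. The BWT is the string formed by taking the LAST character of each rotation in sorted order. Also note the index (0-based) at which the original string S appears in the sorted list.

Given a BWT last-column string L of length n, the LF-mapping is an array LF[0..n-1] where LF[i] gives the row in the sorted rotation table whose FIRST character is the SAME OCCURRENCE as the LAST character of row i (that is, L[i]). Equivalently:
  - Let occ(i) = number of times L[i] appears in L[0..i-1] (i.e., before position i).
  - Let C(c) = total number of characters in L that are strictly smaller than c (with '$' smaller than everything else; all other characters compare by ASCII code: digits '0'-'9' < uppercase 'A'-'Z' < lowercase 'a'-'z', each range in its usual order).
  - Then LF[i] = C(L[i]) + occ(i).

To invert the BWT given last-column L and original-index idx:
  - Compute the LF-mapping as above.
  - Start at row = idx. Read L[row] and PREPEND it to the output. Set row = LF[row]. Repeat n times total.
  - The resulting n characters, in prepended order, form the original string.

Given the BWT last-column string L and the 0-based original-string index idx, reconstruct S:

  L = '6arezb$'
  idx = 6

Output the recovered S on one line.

LF mapping: 1 2 5 4 6 3 0
Walk LF starting at row 6, prepending L[row]:
  step 1: row=6, L[6]='$', prepend. Next row=LF[6]=0
  step 2: row=0, L[0]='6', prepend. Next row=LF[0]=1
  step 3: row=1, L[1]='a', prepend. Next row=LF[1]=2
  step 4: row=2, L[2]='r', prepend. Next row=LF[2]=5
  step 5: row=5, L[5]='b', prepend. Next row=LF[5]=3
  step 6: row=3, L[3]='e', prepend. Next row=LF[3]=4
  step 7: row=4, L[4]='z', prepend. Next row=LF[4]=6
Reversed output: zebra6$

Answer: zebra6$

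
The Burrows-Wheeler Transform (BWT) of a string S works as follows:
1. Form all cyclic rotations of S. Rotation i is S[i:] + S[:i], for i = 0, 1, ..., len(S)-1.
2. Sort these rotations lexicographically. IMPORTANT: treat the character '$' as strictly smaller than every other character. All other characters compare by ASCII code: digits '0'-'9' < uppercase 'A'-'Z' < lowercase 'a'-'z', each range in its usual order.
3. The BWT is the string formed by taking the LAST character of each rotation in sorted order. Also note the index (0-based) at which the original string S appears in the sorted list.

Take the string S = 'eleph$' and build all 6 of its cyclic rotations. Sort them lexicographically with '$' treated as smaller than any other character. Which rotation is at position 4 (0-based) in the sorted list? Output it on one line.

All 6 rotations (rotation i = S[i:]+S[:i]):
  rot[0] = eleph$
  rot[1] = leph$e
  rot[2] = eph$el
  rot[3] = ph$ele
  rot[4] = h$elep
  rot[5] = $eleph
Sorted (with $ < everything):
  sorted[0] = $eleph
  sorted[1] = eleph$
  sorted[2] = eph$el
  sorted[3] = h$elep
  sorted[4] = leph$e
  sorted[5] = ph$ele
sorted[4] = leph$e

Answer: leph$e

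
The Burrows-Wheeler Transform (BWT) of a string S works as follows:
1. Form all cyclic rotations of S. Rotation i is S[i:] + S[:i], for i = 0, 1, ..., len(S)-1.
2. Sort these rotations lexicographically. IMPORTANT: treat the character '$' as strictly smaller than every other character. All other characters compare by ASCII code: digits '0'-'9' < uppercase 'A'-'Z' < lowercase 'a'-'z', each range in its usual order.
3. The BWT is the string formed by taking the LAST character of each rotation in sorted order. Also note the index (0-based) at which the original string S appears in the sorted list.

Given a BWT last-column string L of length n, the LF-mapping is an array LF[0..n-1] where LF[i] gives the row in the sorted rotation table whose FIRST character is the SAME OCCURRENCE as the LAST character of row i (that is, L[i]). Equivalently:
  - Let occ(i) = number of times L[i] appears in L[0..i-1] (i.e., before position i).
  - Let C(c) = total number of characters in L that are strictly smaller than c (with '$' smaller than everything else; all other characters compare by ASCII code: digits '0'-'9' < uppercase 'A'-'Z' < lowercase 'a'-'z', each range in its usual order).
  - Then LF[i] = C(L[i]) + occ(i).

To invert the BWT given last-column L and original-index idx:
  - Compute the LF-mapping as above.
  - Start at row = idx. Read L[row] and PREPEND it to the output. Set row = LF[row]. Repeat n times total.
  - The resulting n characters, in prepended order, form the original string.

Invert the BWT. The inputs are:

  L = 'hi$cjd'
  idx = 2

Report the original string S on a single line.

LF mapping: 3 4 0 1 5 2
Walk LF starting at row 2, prepending L[row]:
  step 1: row=2, L[2]='$', prepend. Next row=LF[2]=0
  step 2: row=0, L[0]='h', prepend. Next row=LF[0]=3
  step 3: row=3, L[3]='c', prepend. Next row=LF[3]=1
  step 4: row=1, L[1]='i', prepend. Next row=LF[1]=4
  step 5: row=4, L[4]='j', prepend. Next row=LF[4]=5
  step 6: row=5, L[5]='d', prepend. Next row=LF[5]=2
Reversed output: djich$

Answer: djich$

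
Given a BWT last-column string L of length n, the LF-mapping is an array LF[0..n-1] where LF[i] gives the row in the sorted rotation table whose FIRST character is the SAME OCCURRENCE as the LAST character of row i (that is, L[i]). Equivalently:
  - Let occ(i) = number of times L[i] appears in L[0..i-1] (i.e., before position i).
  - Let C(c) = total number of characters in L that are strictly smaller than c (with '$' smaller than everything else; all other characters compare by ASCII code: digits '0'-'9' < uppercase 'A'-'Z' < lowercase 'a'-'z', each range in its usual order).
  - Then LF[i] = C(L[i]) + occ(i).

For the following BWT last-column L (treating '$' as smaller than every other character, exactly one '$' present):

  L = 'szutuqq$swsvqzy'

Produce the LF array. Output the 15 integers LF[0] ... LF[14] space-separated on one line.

Char counts: '$':1, 'q':3, 's':3, 't':1, 'u':2, 'v':1, 'w':1, 'y':1, 'z':2
C (first-col start): C('$')=0, C('q')=1, C('s')=4, C('t')=7, C('u')=8, C('v')=10, C('w')=11, C('y')=12, C('z')=13
L[0]='s': occ=0, LF[0]=C('s')+0=4+0=4
L[1]='z': occ=0, LF[1]=C('z')+0=13+0=13
L[2]='u': occ=0, LF[2]=C('u')+0=8+0=8
L[3]='t': occ=0, LF[3]=C('t')+0=7+0=7
L[4]='u': occ=1, LF[4]=C('u')+1=8+1=9
L[5]='q': occ=0, LF[5]=C('q')+0=1+0=1
L[6]='q': occ=1, LF[6]=C('q')+1=1+1=2
L[7]='$': occ=0, LF[7]=C('$')+0=0+0=0
L[8]='s': occ=1, LF[8]=C('s')+1=4+1=5
L[9]='w': occ=0, LF[9]=C('w')+0=11+0=11
L[10]='s': occ=2, LF[10]=C('s')+2=4+2=6
L[11]='v': occ=0, LF[11]=C('v')+0=10+0=10
L[12]='q': occ=2, LF[12]=C('q')+2=1+2=3
L[13]='z': occ=1, LF[13]=C('z')+1=13+1=14
L[14]='y': occ=0, LF[14]=C('y')+0=12+0=12

Answer: 4 13 8 7 9 1 2 0 5 11 6 10 3 14 12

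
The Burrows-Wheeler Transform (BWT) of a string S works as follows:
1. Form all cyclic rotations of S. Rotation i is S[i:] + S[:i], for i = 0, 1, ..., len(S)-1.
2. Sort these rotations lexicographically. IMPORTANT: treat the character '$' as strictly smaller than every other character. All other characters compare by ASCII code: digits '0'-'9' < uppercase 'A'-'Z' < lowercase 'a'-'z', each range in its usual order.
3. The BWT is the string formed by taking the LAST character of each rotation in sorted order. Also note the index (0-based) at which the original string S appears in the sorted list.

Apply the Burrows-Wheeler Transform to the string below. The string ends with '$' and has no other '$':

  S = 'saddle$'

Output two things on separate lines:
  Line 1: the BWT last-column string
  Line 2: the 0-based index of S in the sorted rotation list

All 7 rotations (rotation i = S[i:]+S[:i]):
  rot[0] = saddle$
  rot[1] = addle$s
  rot[2] = ddle$sa
  rot[3] = dle$sad
  rot[4] = le$sadd
  rot[5] = e$saddl
  rot[6] = $saddle
Sorted (with $ < everything):
  sorted[0] = $saddle  (last char: 'e')
  sorted[1] = addle$s  (last char: 's')
  sorted[2] = ddle$sa  (last char: 'a')
  sorted[3] = dle$sad  (last char: 'd')
  sorted[4] = e$saddl  (last char: 'l')
  sorted[5] = le$sadd  (last char: 'd')
  sorted[6] = saddle$  (last char: '$')
Last column: esadld$
Original string S is at sorted index 6

Answer: esadld$
6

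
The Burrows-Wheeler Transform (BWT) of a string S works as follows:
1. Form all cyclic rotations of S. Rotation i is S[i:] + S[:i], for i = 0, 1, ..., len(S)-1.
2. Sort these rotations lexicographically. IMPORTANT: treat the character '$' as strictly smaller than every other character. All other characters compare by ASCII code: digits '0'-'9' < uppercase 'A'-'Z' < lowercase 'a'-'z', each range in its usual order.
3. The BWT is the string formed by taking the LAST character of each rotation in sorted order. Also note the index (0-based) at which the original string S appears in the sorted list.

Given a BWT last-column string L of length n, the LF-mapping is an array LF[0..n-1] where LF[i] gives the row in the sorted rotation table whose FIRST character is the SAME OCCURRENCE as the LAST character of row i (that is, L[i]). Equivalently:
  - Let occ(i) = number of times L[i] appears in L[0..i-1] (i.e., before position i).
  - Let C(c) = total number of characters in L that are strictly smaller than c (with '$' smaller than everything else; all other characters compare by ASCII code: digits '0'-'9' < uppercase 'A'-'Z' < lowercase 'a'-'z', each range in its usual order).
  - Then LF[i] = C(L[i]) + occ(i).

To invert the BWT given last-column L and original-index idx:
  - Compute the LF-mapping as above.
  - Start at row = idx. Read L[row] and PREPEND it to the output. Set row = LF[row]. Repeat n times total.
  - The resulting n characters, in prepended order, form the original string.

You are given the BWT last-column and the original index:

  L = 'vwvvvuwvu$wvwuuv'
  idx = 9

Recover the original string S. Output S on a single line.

Answer: vvuwvuvuwvvwwuv$

Derivation:
LF mapping: 5 12 6 7 8 1 13 9 2 0 14 10 15 3 4 11
Walk LF starting at row 9, prepending L[row]:
  step 1: row=9, L[9]='$', prepend. Next row=LF[9]=0
  step 2: row=0, L[0]='v', prepend. Next row=LF[0]=5
  step 3: row=5, L[5]='u', prepend. Next row=LF[5]=1
  step 4: row=1, L[1]='w', prepend. Next row=LF[1]=12
  step 5: row=12, L[12]='w', prepend. Next row=LF[12]=15
  step 6: row=15, L[15]='v', prepend. Next row=LF[15]=11
  step 7: row=11, L[11]='v', prepend. Next row=LF[11]=10
  step 8: row=10, L[10]='w', prepend. Next row=LF[10]=14
  step 9: row=14, L[14]='u', prepend. Next row=LF[14]=4
  step 10: row=4, L[4]='v', prepend. Next row=LF[4]=8
  step 11: row=8, L[8]='u', prepend. Next row=LF[8]=2
  step 12: row=2, L[2]='v', prepend. Next row=LF[2]=6
  step 13: row=6, L[6]='w', prepend. Next row=LF[6]=13
  step 14: row=13, L[13]='u', prepend. Next row=LF[13]=3
  step 15: row=3, L[3]='v', prepend. Next row=LF[3]=7
  step 16: row=7, L[7]='v', prepend. Next row=LF[7]=9
Reversed output: vvuwvuvuwvvwwuv$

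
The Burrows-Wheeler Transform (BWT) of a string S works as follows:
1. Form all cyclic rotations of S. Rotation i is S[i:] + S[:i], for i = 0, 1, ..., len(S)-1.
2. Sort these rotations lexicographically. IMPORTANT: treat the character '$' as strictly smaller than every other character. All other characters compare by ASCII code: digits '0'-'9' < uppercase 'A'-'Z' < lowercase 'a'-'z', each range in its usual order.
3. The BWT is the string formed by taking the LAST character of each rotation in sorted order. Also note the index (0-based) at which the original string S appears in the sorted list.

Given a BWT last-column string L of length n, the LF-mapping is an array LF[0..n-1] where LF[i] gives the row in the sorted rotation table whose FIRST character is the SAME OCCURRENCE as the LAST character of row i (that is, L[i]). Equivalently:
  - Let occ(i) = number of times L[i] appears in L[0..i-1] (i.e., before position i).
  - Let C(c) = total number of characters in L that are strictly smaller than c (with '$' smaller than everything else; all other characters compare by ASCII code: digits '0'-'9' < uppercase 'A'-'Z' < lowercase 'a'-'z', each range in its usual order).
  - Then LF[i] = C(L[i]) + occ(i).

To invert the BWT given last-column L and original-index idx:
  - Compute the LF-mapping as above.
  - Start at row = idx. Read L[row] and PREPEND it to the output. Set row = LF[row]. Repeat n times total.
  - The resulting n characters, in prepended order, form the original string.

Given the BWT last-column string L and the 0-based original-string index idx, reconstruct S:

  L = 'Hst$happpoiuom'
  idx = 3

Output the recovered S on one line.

LF mapping: 1 11 12 0 3 2 8 9 10 6 4 13 7 5
Walk LF starting at row 3, prepending L[row]:
  step 1: row=3, L[3]='$', prepend. Next row=LF[3]=0
  step 2: row=0, L[0]='H', prepend. Next row=LF[0]=1
  step 3: row=1, L[1]='s', prepend. Next row=LF[1]=11
  step 4: row=11, L[11]='u', prepend. Next row=LF[11]=13
  step 5: row=13, L[13]='m', prepend. Next row=LF[13]=5
  step 6: row=5, L[5]='a', prepend. Next row=LF[5]=2
  step 7: row=2, L[2]='t', prepend. Next row=LF[2]=12
  step 8: row=12, L[12]='o', prepend. Next row=LF[12]=7
  step 9: row=7, L[7]='p', prepend. Next row=LF[7]=9
  step 10: row=9, L[9]='o', prepend. Next row=LF[9]=6
  step 11: row=6, L[6]='p', prepend. Next row=LF[6]=8
  step 12: row=8, L[8]='p', prepend. Next row=LF[8]=10
  step 13: row=10, L[10]='i', prepend. Next row=LF[10]=4
  step 14: row=4, L[4]='h', prepend. Next row=LF[4]=3
Reversed output: hippopotamusH$

Answer: hippopotamusH$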